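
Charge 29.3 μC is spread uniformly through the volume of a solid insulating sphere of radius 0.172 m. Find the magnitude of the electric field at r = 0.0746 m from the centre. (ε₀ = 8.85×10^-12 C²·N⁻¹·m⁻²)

E ≈ 3.86e6 N/C

Symmetry ⇒ E = E(r) r̂. Gaussian sphere of radius r = 0.0746 m (r < R).
Only the charge within r is enclosed: Q_enc = Q·(r/R)³ = (29.3 μC)·(0.0746 m/0.172 m)³ = 2.391e-6 C.
Applying ∮E·dA = Q_enc/ε₀ with Φ = E(4πr²):
E = |Q_enc|/(4πε₀r²) = (2.391×10^-6)/(4π·8.85×10^-12·(0.0746)²) = 3.86e6 N/C.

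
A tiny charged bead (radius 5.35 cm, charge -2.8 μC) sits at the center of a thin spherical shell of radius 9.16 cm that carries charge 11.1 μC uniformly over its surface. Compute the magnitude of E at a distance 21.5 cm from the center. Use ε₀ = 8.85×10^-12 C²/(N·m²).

Symmetry ⇒ E = E(r) r̂. Gaussian sphere of radius r = 21.5 cm (r > 9.16 cm, enclosing both).
Q_enc = (-2.8 μC) + (11.1 μC) = 8.30×10^-6 C.
By Gauss's law, ∮E·dA = E·4πr² = Q_enc/ε₀.
E = |Q_enc|/(4πε₀r²) = (8.30×10^-6)/(4π·8.85×10^-12·(0.215)²) = 1.61e6 N/C.

1.61e6 N/C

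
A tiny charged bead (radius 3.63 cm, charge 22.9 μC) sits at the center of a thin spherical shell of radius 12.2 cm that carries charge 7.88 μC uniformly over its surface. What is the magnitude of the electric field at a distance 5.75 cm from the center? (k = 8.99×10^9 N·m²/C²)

6.23e7 N/C

Use a concentric Gaussian sphere at r = 5.75 cm (between the bodies, 3.63 cm < r < 12.2 cm).
The shell at 12.2 cm lies outside the Gaussian surface, so Q_enc = 22.9 μC = 2.29e-5 C.
Gauss's law: E·4πr² = Q_enc/ε₀.
E = k|Q_enc|/r² = (8.99×10^9)(2.29e-5)/(0.0575)² = 6.23e7 N/C.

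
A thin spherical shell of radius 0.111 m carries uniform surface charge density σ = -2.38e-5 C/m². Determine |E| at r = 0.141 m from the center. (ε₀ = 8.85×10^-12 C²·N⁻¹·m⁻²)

Symmetry ⇒ E = E(r) r̂. Gaussian sphere of radius r = 0.141 m (r > 0.111 m).
The entire shell is enclosed: Q_enc = σ·4πR² = (-2.38×10^-5)·4π·(0.111)² = -3.685e-6 C.
Applying ∮E·dA = Q_enc/ε₀ with Φ = E(4πr²):
E = |Q_enc|/(4πε₀r²) = (3.685×10^-6)/(4π·8.85×10^-12·(0.141)²) = 1.67×10^6 N/C.

E = 1.67e6 N/C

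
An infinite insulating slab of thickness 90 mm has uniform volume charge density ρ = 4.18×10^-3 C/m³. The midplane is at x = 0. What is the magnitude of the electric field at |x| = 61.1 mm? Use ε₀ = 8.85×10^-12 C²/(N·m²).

E ≈ 2.13×10^7 N/C

The point |x| = 61.1 mm lies outside the slab (half-thickness 0.045 m). A symmetric pillbox spanning the full slab encloses Q_enc = ρ·d·A.
Flux = 2EA ⇒ E = |ρ|d/(2ε₀), independent of distance outside.
E = (4.18e-3)(0.09)/(2·8.85×10^-12) = 2.13×10^7 N/C.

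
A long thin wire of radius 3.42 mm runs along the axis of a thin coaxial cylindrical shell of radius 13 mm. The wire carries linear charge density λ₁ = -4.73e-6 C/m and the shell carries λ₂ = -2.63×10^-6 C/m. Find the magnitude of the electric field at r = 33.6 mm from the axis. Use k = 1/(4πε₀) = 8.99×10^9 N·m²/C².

Take a coaxial cylindrical Gaussian surface of radius r = 33.6 mm and length L (r > 13 mm, enclosing both).
λ_enc = λ₁ + λ₂ = (-4.73×10^-6) + (-2.63×10^-6) = -7.36×10^-6 C/m.
By Gauss's law (flux through the curved wall only), E·2πrL = λ_enc L/ε₀.
E = 2k|λ_enc|/r = 2(8.99×10^9)(7.36×10^-6)/(0.0336) = 3.94×10^6 N/C.

3.94×10^6 N/C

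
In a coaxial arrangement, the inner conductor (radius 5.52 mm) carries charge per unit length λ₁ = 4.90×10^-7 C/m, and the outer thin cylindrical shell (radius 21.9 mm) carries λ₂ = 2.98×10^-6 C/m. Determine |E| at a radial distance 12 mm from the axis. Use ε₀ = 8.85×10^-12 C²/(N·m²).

|E| ≈ 7.34×10^5 N/C

Take a coaxial cylindrical Gaussian surface of radius r = 12 mm and length L (between the conductors, 5.52 mm < r < 21.9 mm).
Only the inner wire is enclosed; the outer shell contributes nothing inside itself. λ_enc = λ₁ = 4.90×10^-7 C/m.
Applying ∮E·dA = Q_enc/ε₀ with the end caps contributing no flux:
E = |λ_enc|/(2πε₀r) = (4.90×10^-7)/(2π·8.85×10^-12·0.012) = 7.34×10^5 N/C.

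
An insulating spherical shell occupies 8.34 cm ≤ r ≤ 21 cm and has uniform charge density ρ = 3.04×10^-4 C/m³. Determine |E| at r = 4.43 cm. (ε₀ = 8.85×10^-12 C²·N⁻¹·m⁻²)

E = 0 (no enclosed charge)

Use a concentric Gaussian sphere at r = 4.43 cm (r < 8.34 cm, inside the empty cavity).
No charge is enclosed, so by Gauss's law E·4πr² = 0 ⇒ E = 0.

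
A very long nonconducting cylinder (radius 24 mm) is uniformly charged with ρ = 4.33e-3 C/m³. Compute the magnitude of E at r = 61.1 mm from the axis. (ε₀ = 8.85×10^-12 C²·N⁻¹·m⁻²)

Take a coaxial cylindrical Gaussian surface of radius r = 61.1 mm and length L (r > 24 mm, full cross-section enclosed).
λ_enc = ρ·πR² = (4.33e-3)π(0.024)² = 7.835×10^-6 C/m.
Gauss's law: E·2πrL = λ_enc L/ε₀.
E = |λ_enc|/(2πε₀r) = (7.835×10^-6)/(2π·8.85×10^-12·0.0611) = 2.31×10^6 N/C.

2.31×10^6 N/C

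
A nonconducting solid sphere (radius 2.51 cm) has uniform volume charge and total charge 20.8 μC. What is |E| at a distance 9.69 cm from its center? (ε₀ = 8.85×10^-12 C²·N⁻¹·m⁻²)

|E| ≈ 1.99e7 V/m

Take a concentric spherical Gaussian surface of radius r = 9.69 cm (r > R, so the entire charge is enclosed).
Q_enc = 20.8 μC = 2.08×10^-5 C.
Applying ∮E·dA = Q_enc/ε₀ with Φ = E(4πr²):
E = |Q_enc|/(4πε₀r²) = (2.08×10^-5)/(4π·8.85×10^-12·(0.0969)²) = 1.99e7 N/C.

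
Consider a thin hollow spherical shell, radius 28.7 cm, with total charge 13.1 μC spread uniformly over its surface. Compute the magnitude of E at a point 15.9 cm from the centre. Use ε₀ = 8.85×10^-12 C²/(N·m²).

Use a concentric Gaussian sphere at r = 15.9 cm (inside the shell, r < 28.7 cm).
All the charge is outside the Gaussian surface: Q_enc = 0, hence E = 0 everywhere inside the shell.

E = 0 (no enclosed charge)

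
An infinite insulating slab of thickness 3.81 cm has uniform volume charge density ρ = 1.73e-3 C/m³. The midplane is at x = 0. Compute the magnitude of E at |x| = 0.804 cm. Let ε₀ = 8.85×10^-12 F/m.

By symmetry E is perpendicular to the slab. A Gaussian pillbox from −0.804 cm to +0.804 cm (face area A) lies entirely within the slab.
Q_enc = ρ·(2x)·A and flux = 2EA, so 2EA = 2ρxA/ε₀ ⇒ E = |ρ|x/ε₀.
E = (1.73e-3)(0.00804)/(8.85×10^-12) = 1.57×10^6 N/C.

1.57×10^6 V/m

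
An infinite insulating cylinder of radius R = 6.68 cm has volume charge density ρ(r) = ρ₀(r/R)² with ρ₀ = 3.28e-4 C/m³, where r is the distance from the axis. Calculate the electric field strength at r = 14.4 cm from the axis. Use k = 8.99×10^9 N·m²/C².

2.87×10^5 N/C

Coaxial Gaussian cylinder, radius r = 14.4 cm, length L (r > R, full charge per length enclosed).
λ_enc = 2π ∫₀^R ρ₀(r'/R)^2 r' dr' = 2πρ₀R²/4 = 2.299×10^-6 C/m.
By Gauss's law (flux through the curved wall only), E·2πrL = λ_enc L/ε₀.
E = 2k|λ_enc|/r = 2(8.99×10^9)(2.299×10^-6)/(0.144) = 2.87e5 N/C.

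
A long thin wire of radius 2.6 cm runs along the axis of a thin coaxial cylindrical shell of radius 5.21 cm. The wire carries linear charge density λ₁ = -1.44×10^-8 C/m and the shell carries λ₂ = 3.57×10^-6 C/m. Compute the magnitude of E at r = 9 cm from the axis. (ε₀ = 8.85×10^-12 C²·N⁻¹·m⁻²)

Coaxial Gaussian cylinder, radius r = 9 cm, length L (r > 5.21 cm, enclosing both).
λ_enc = λ₁ + λ₂ = (-1.44×10^-8) + (3.57×10^-6) = 3.556×10^-6 C/m.
By Gauss's law (flux through the curved wall only), E·2πrL = λ_enc L/ε₀.
E = |λ_enc|/(2πε₀r) = (3.556e-6)/(2π·8.85×10^-12·0.09) = 7.10e5 N/C.

|E| ≈ 7.10×10^5 V/m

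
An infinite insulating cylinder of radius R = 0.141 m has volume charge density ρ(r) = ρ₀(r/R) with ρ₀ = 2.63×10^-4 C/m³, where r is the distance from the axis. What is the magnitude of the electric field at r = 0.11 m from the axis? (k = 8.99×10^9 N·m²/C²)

Coaxial Gaussian cylinder, radius r = 0.11 m, length L (r < R).
λ_enc = ∫₀^r ρ(r')·2πr' dr' = (2πρ₀/R)·r^3/3 = 5.20×10^-6 C/m.
Since E is radial and uniform over the curved surface, Φ = E·2πrL = Q_enc/ε₀ = λ_enc L/ε₀.
E = 2k|λ_enc|/r = 2(8.99×10^9)(5.20e-6)/(0.11) = 8.50×10^5 N/C.

E = 8.50×10^5 N/C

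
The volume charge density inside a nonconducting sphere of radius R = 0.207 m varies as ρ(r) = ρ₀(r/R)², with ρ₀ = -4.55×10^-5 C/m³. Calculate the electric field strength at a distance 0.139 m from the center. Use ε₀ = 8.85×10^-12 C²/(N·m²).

Symmetry ⇒ E = E(r) r̂. Gaussian sphere of radius r = 0.139 m (r < R).
Q_enc = ∫₀^r ρ(r')·4πr'² dr' = (4πρ₀/R²) ∫₀^r r'^4 dr' = 4πρ₀ r^5/(5·R²) = -1.385×10^-7 C.
Gauss's law: E·4πr² = Q_enc/ε₀.
E = |Q_enc|/(4πε₀r²) = (1.385×10^-7)/(4π·8.85×10^-12·(0.139)²) = 6.44e4 N/C.

|E| ≈ 6.44×10^4 V/m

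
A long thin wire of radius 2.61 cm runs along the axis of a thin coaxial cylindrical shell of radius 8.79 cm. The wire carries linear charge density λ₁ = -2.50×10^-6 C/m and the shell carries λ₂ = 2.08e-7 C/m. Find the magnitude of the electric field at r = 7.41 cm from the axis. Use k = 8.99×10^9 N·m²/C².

6.07×10^5 V/m

By cylindrical symmetry E is radial; use a coaxial Gaussian cylinder of radius 7.41 cm and length L (between the conductors, 2.61 cm < r < 8.79 cm).
Only the inner wire is enclosed; the outer shell contributes nothing inside itself. λ_enc = λ₁ = -2.50×10^-6 C/m.
By Gauss's law (flux through the curved wall only), E·2πrL = λ_enc L/ε₀.
E = 2k|λ_enc|/r = 2(8.99×10^9)(2.50e-6)/(0.0741) = 6.07×10^5 N/C.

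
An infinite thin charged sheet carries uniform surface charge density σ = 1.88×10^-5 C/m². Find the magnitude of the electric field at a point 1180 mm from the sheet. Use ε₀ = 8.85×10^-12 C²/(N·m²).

1.06×10^6 N/C

The symmetry is planar: E is normal to the sheet and the same magnitude on both sides. Take a pillbox straddling the sheet with end-cap area A.
Flux Φ = 2EA and Q_enc = σA, so 2EA = σA/ε₀ ⇒ E = |σ|/(2ε₀), independent of distance.
E = |σ|/(2ε₀) = (1.88×10^-5)/(2·8.85×10^-12) = 1.06e6 N/C.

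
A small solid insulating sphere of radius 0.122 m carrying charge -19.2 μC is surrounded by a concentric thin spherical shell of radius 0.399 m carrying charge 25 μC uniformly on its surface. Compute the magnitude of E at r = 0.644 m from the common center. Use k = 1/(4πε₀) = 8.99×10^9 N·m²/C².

Take a concentric spherical Gaussian surface of radius r = 0.644 m (r > 0.399 m, enclosing both).
Q_enc = (-19.2 μC) + (25 μC) = 5.80e-6 C.
By Gauss's law, ∮E·dA = E·4πr² = Q_enc/ε₀.
E = k|Q_enc|/r² = (8.99×10^9)(5.80e-6)/(0.644)² = 1.26×10^5 N/C.

E ≈ 1.26×10^5 V/m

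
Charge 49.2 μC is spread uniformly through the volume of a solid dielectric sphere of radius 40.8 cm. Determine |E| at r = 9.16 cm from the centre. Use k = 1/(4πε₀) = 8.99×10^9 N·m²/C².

Take a concentric spherical Gaussian surface of radius r = 9.16 cm (r < R).
For a uniform sphere the enclosed fraction is (r/R)³, so Q_enc = (49.2 μC)(0.0916/0.408)³ = 5.568e-7 C.
Since E is radial and uniform over the Gaussian sphere, Φ = E·4πr² = Q_enc/ε₀.
E = k|Q_enc|/r² = (8.99×10^9)(5.568×10^-7)/(0.0916)² = 5.97×10^5 N/C.

E ≈ 5.97e5 V/m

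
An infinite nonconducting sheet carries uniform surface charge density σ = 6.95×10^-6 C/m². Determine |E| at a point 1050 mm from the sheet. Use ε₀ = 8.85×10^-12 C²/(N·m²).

By planar symmetry E is perpendicular to the sheet and uniform; use a Gaussian pillbox with flat faces of area A on each side of the sheet.
Flux Φ = 2EA and Q_enc = σA, so 2EA = σA/ε₀ ⇒ E = |σ|/(2ε₀), independent of distance.
E = |σ|/(2ε₀) = (6.95e-6)/(2·8.85×10^-12) = 3.93e5 N/C.

E = 3.93×10^5 N/C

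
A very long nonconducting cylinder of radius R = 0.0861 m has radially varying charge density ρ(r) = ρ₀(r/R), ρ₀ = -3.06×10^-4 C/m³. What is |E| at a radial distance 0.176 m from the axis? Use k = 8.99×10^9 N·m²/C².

|E| = 4.85e5 N/C

Take a coaxial cylindrical Gaussian surface of radius r = 0.176 m and length L (r > R, full charge per length enclosed).
λ_enc = 2π ∫₀^R ρ₀(r'/R)^1 r' dr' = 2πρ₀R²/3 = -4.751×10^-6 C/m.
By Gauss's law (flux through the curved wall only), E·2πrL = λ_enc L/ε₀.
E = 2k|λ_enc|/r = 2(8.99×10^9)(4.751×10^-6)/(0.176) = 4.85×10^5 N/C.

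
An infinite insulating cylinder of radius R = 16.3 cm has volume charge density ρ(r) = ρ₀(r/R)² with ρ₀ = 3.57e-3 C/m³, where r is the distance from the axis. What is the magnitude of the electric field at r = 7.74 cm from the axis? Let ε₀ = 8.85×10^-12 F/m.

E ≈ 1.76×10^6 N/C

Choose a coaxial cylinder of radius r = 7.74 cm (arbitrary length L) as the Gaussian surface (r < R).
Integrating ρ over the cross-section to radius r: λ_enc = (2πρ₀/R²) ∫₀^r r'^3 dr' = 2πρ₀ r^4/(4·R²) = 7.575e-6 C/m.
Since E is radial and uniform over the curved surface, Φ = E·2πrL = Q_enc/ε₀ = λ_enc L/ε₀.
E = |λ_enc|/(2πε₀r) = (7.575×10^-6)/(2π·8.85×10^-12·0.0774) = 1.76×10^6 N/C.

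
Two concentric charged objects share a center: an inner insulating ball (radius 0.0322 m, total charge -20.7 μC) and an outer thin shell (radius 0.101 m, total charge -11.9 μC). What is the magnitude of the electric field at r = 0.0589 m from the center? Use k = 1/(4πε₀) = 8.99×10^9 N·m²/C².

|E| = 5.36×10^7 N/C

By spherical symmetry E is radial; choose a Gaussian sphere of radius r = 0.0589 m (between the bodies, 0.0322 m < r < 0.101 m).
The shell at 0.101 m lies outside the Gaussian surface, so Q_enc = -20.7 μC = -2.07e-5 C.
Gauss's law: E·4πr² = Q_enc/ε₀.
E = k|Q_enc|/r² = (8.99×10^9)(2.07e-5)/(0.0589)² = 5.36×10^7 N/C.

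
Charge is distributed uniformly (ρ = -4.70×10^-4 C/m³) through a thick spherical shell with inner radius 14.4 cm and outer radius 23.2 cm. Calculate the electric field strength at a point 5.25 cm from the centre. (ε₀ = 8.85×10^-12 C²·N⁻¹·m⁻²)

E = 0 (no enclosed charge)

By spherical symmetry E is radial; choose a Gaussian sphere of radius r = 5.25 cm (r < 14.4 cm, inside the empty cavity).
No charge is enclosed, so by Gauss's law E·4πr² = 0 ⇒ E = 0.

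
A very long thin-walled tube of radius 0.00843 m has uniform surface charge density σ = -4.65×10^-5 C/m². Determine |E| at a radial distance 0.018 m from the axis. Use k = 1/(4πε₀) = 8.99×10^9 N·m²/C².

Take a coaxial cylindrical Gaussian surface of radius r = 0.018 m and length L (r > 0.00843 m).
The whole shell is enclosed: λ_enc = σ·2πR = (-4.65×10^-5)·2π·(0.00843) = -2.463e-6 C/m.
By Gauss's law (flux through the curved wall only), E·2πrL = λ_enc L/ε₀.
E = 2k|λ_enc|/r = 2(8.99×10^9)(2.463×10^-6)/(0.018) = 2.46×10^6 N/C.

|E| = 2.46×10^6 V/m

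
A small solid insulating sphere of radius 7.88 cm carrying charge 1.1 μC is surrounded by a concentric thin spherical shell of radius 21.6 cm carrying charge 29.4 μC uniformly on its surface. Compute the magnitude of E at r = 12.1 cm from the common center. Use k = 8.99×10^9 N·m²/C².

Symmetry ⇒ E = E(r) r̂. Gaussian sphere of radius r = 12.1 cm (between the bodies, 7.88 cm < r < 21.6 cm).
Only the inner charge is enclosed; the outer shell contributes nothing inside itself. Q_enc = 1.1 μC = 1.10×10^-6 C.
Gauss's law: E·4πr² = Q_enc/ε₀.
E = k|Q_enc|/r² = (8.99×10^9)(1.10×10^-6)/(0.121)² = 6.75×10^5 N/C.

6.75×10^5 V/m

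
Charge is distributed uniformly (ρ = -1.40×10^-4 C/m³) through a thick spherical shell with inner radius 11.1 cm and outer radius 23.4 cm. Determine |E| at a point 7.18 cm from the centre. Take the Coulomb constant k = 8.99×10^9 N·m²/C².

Take a concentric spherical Gaussian surface of radius r = 7.18 cm (r < 11.1 cm, inside the empty cavity).
No charge is enclosed, so by Gauss's law E·4πr² = 0 ⇒ E = 0.

E = 0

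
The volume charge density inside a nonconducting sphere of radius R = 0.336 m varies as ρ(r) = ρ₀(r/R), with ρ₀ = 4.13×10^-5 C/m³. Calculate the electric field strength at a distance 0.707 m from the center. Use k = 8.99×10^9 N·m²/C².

By spherical symmetry E is radial; choose a Gaussian sphere of radius r = 0.707 m (r > R, all charge enclosed).
Q_enc = 4π ∫₀^R ρ₀(r'/R)^1 r'² dr' = 4πρ₀R³/4 = 4.922×10^-6 C.
Gauss's law: E·4πr² = Q_enc/ε₀.
E = k|Q_enc|/r² = (8.99×10^9)(4.922×10^-6)/(0.707)² = 8.85×10^4 N/C.

E = 8.85e4 N/C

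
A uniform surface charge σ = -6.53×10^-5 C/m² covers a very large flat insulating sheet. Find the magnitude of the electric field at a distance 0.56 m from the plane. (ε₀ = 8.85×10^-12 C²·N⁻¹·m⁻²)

3.69e6 N/C

The symmetry is planar: E is normal to the sheet and the same magnitude on both sides. Take a pillbox straddling the sheet with end-cap area A.
Flux Φ = 2EA and Q_enc = σA, so 2EA = σA/ε₀ ⇒ E = |σ|/(2ε₀), independent of distance.
E = |σ|/(2ε₀) = (6.53×10^-5)/(2·8.85×10^-12) = 3.69×10^6 N/C.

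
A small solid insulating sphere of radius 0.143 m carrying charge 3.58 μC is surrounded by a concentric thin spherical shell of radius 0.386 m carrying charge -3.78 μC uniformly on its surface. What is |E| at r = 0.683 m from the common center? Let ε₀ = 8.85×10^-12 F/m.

By spherical symmetry E is radial; choose a Gaussian sphere of radius r = 0.683 m (r > 0.386 m, enclosing both).
Q_enc = (3.58 μC) + (-3.78 μC) = -2.00×10^-7 C.
Applying ∮E·dA = Q_enc/ε₀ with Φ = E(4πr²):
E = |Q_enc|/(4πε₀r²) = (2.00e-7)/(4π·8.85×10^-12·(0.683)²) = 3.86×10^3 N/C.

|E| = 3.86e3 N/C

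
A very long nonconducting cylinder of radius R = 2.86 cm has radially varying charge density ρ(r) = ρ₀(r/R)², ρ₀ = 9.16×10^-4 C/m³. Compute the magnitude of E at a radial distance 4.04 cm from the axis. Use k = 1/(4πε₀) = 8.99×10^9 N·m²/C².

Choose a coaxial cylinder of radius r = 4.04 cm (arbitrary length L) as the Gaussian surface (r > R, full charge per length enclosed).
λ_enc = 2π ∫₀^R ρ₀(r'/R)^2 r' dr' = 2πρ₀R²/4 = 1.177×10^-6 C/m.
Gauss's law: E·2πrL = λ_enc L/ε₀.
E = 2k|λ_enc|/r = 2(8.99×10^9)(1.177×10^-6)/(0.0404) = 5.24×10^5 N/C.

5.24e5 N/C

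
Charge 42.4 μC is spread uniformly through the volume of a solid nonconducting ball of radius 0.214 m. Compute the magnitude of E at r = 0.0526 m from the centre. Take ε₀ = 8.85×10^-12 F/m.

Symmetry ⇒ E = E(r) r̂. Gaussian sphere of radius r = 0.0526 m (r < R).
For a uniform sphere the enclosed fraction is (r/R)³, so Q_enc = (42.4 μC)(0.0526/0.214)³ = 6.296×10^-7 C.
Applying ∮E·dA = Q_enc/ε₀ with Φ = E(4πr²):
E = |Q_enc|/(4πε₀r²) = (6.296e-7)/(4π·8.85×10^-12·(0.0526)²) = 2.05×10^6 N/C.

|E| = 2.05×10^6 N/C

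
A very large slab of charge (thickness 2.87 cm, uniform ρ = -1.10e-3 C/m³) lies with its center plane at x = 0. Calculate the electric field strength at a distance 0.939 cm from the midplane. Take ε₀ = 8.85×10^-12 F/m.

By symmetry E is perpendicular to the slab. A Gaussian pillbox from −0.939 cm to +0.939 cm (face area A) lies entirely within the slab.
Q_enc = ρ·(2x)·A and flux = 2EA, so 2EA = 2ρxA/ε₀ ⇒ E = |ρ|x/ε₀.
E = (1.10×10^-3)(0.00939)/(8.85×10^-12) = 1.17×10^6 N/C.

E ≈ 1.17×10^6 N/C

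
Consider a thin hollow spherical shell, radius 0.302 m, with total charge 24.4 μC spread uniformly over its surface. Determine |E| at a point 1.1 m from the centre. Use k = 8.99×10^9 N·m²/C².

Use a concentric Gaussian sphere at r = 1.1 m (r > 0.302 m).
The entire shell is enclosed: Q_enc = 2.44×10^-5 C.
By Gauss's law, ∮E·dA = E·4πr² = Q_enc/ε₀.
E = k|Q_enc|/r² = (8.99×10^9)(2.44×10^-5)/(1.1)² = 1.81×10^5 N/C.

E = 1.81×10^5 N/C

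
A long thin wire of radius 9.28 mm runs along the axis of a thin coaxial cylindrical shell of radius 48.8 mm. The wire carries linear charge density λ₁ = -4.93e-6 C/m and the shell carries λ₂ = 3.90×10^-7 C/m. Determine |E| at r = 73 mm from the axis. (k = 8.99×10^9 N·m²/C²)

|E| ≈ 1.12×10^6 V/m

Coaxial Gaussian cylinder, radius r = 73 mm, length L (r > 48.8 mm, enclosing both).
λ_enc = λ₁ + λ₂ = (-4.93×10^-6) + (3.90×10^-7) = -4.54×10^-6 C/m.
Gauss's law: E·2πrL = λ_enc L/ε₀.
E = 2k|λ_enc|/r = 2(8.99×10^9)(4.54e-6)/(0.073) = 1.12×10^6 N/C.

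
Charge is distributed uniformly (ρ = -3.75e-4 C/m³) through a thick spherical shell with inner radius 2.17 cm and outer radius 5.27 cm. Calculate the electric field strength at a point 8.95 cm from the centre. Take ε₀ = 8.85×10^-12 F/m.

E ≈ 2.40×10^5 N/C

Symmetry ⇒ E = E(r) r̂. Gaussian sphere of radius r = 8.95 cm (r > 5.27 cm, enclosing the whole shell).
Q_enc = ρ·(4π/3)(b³ − a³) = (-3.75×10^-4)·(4π/3)·((0.0527)³ − (0.0217)³) = -2.139×10^-7 C.
By Gauss's law, ∮E·dA = E·4πr² = Q_enc/ε₀.
E = |Q_enc|/(4πε₀r²) = (2.139×10^-7)/(4π·8.85×10^-12·(0.0895)²) = 2.40e5 N/C.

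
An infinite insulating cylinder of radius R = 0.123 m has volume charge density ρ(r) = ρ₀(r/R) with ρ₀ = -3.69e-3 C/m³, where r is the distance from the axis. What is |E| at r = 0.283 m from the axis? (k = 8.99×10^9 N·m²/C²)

|E| = 7.43×10^6 V/m

Take a coaxial cylindrical Gaussian surface of radius r = 0.283 m and length L (r > R, full charge per length enclosed).
λ_enc = 2π ∫₀^R ρ₀(r'/R)^1 r' dr' = 2πρ₀R²/3 = -1.169×10^-4 C/m.
Since E is radial and uniform over the curved surface, Φ = E·2πrL = Q_enc/ε₀ = λ_enc L/ε₀.
E = 2k|λ_enc|/r = 2(8.99×10^9)(1.169×10^-4)/(0.283) = 7.43×10^6 N/C.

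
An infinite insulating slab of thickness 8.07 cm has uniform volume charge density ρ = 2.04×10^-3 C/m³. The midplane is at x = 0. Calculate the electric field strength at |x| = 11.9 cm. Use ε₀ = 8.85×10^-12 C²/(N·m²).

The point |x| = 11.9 cm lies outside the slab (half-thickness 0.04035 m). A symmetric pillbox spanning the full slab encloses Q_enc = ρ·d·A.
Flux = 2EA ⇒ E = |ρ|d/(2ε₀), independent of distance outside.
E = (2.04×10^-3)(0.0807)/(2·8.85×10^-12) = 9.30×10^6 N/C.

|E| ≈ 9.30e6 N/C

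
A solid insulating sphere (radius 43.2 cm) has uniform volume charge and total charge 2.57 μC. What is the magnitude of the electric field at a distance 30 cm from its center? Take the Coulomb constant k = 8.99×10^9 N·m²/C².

Symmetry ⇒ E = E(r) r̂. Gaussian sphere of radius r = 30 cm (r < R).
For a uniform sphere the enclosed fraction is (r/R)³, so Q_enc = (2.57 μC)(0.3/0.432)³ = 8.607×10^-7 C.
By Gauss's law, ∮E·dA = E·4πr² = Q_enc/ε₀.
E = k|Q_enc|/r² = (8.99×10^9)(8.607e-7)/(0.3)² = 8.60×10^4 N/C.

|E| = 8.60×10^4 V/m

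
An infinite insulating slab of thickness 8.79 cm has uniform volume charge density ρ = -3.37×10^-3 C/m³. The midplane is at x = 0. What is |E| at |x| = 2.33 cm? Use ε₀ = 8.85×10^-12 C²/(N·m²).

E = 8.87×10^6 N/C

By symmetry E is perpendicular to the slab. A Gaussian pillbox from −2.33 cm to +2.33 cm (face area A) lies entirely within the slab.
Q_enc = ρ·(2x)·A and flux = 2EA, so 2EA = 2ρxA/ε₀ ⇒ E = |ρ|x/ε₀.
E = (3.37×10^-3)(0.0233)/(8.85×10^-12) = 8.87×10^6 N/C.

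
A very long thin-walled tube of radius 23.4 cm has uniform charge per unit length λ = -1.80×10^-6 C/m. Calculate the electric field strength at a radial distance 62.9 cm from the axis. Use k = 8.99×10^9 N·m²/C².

Choose a coaxial cylinder of radius r = 62.9 cm (arbitrary length L) as the Gaussian surface (r > 23.4 cm).
The full line charge is enclosed: λ_enc = -1.80e-6 C/m.
By Gauss's law (flux through the curved wall only), E·2πrL = λ_enc L/ε₀.
E = 2k|λ_enc|/r = 2(8.99×10^9)(1.80e-6)/(0.629) = 5.15×10^4 N/C.

|E| ≈ 5.15×10^4 N/C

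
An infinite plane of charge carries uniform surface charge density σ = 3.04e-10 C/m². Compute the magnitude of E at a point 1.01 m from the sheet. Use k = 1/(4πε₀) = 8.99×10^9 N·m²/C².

17.2 N/C

The symmetry is planar: E is normal to the sheet and the same magnitude on both sides. Take a pillbox straddling the sheet with end-cap area A.
Only the two end caps contribute flux: Φ = 2EA. With Q_enc = σA, Gauss's law gives E = |σ|/(2ε₀).
E = 2πk|σ| = 2π(8.99×10^9)(3.04e-10) = 17.2 N/C.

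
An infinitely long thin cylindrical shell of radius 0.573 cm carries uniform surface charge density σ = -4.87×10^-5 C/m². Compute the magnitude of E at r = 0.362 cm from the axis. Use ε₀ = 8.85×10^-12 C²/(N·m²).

Take a coaxial cylindrical Gaussian surface of radius r = 0.362 cm and length L (r < 0.573 cm, inside the shell).
All the surface charge lies outside this cylinder: Q_enc = 0, hence E = 0.

|E| = 0 V/m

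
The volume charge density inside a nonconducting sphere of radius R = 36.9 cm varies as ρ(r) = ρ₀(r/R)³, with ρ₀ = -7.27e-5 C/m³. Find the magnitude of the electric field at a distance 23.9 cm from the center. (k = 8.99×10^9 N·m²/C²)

By spherical symmetry E is radial; choose a Gaussian sphere of radius r = 23.9 cm (r < R).
Integrate the density: Q_enc = 4π ∫₀^r ρ₀(r'/R)^3 r'² dr' = 4πρ₀ r^6/(6·R³) = -5.648e-7 C.
Gauss's law: E·4πr² = Q_enc/ε₀.
E = k|Q_enc|/r² = (8.99×10^9)(5.648e-7)/(0.239)² = 8.89×10^4 N/C.

E = 8.89×10^4 V/m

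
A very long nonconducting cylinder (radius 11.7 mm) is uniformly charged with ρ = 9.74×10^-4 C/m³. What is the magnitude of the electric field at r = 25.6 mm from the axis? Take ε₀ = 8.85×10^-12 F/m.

Take a coaxial cylindrical Gaussian surface of radius r = 25.6 mm and length L (r > 11.7 mm, full cross-section enclosed).
λ_enc = ρ·πR² = (9.74×10^-4)π(0.0117)² = 4.189×10^-7 C/m.
By Gauss's law (flux through the curved wall only), E·2πrL = λ_enc L/ε₀.
E = |λ_enc|/(2πε₀r) = (4.189e-7)/(2π·8.85×10^-12·0.0256) = 2.94×10^5 N/C.

E = 2.94×10^5 V/m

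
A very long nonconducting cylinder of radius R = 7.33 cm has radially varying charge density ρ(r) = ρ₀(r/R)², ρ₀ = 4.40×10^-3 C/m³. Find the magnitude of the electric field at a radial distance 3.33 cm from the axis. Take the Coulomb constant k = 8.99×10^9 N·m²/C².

By cylindrical symmetry E is radial; use a coaxial Gaussian cylinder of radius 3.33 cm and length L (r < R).
Integrating ρ over the cross-section to radius r: λ_enc = (2πρ₀/R²) ∫₀^r r'^3 dr' = 2πρ₀ r^4/(4·R²) = 1.582×10^-6 C/m.
Applying ∮E·dA = Q_enc/ε₀ with the end caps contributing no flux:
E = 2k|λ_enc|/r = 2(8.99×10^9)(1.582×10^-6)/(0.0333) = 8.54×10^5 N/C.

|E| ≈ 8.54e5 V/m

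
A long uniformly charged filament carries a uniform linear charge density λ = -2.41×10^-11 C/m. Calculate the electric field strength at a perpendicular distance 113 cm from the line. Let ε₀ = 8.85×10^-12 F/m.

0.384 V/m

By cylindrical symmetry E is radial; use a coaxial Gaussian cylinder of radius 113 cm and length L.
Q_enc = λL, so λ_enc = -2.41×10^-11 C/m.
Gauss's law: E·2πrL = λ_enc L/ε₀.
E = |λ_enc|/(2πε₀r) = (2.41×10^-11)/(2π·8.85×10^-12·1.13) = 0.384 N/C.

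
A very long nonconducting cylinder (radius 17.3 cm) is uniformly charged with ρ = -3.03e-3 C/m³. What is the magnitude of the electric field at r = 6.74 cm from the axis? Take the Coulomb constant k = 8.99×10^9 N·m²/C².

By cylindrical symmetry E is radial; use a coaxial Gaussian cylinder of radius 6.74 cm and length L (r < R).
Enclosed charge per unit length: λ_enc = ρ·πr² = (-3.03×10^-3)π(0.0674)² = -4.324×10^-5 C/m.
By Gauss's law (flux through the curved wall only), E·2πrL = λ_enc L/ε₀.
E = 2k|λ_enc|/r = 2(8.99×10^9)(4.324×10^-5)/(0.0674) = 1.15×10^7 N/C.

|E| = 1.15×10^7 V/m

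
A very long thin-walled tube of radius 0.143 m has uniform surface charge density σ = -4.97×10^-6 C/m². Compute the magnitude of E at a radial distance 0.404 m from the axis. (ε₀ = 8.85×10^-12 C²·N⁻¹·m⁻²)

1.99×10^5 N/C

Take a coaxial cylindrical Gaussian surface of radius r = 0.404 m and length L (r > 0.143 m).
The whole shell is enclosed: λ_enc = σ·2πR = (-4.97×10^-6)·2π·(0.143) = -4.466×10^-6 C/m.
Applying ∮E·dA = Q_enc/ε₀ with the end caps contributing no flux:
E = |λ_enc|/(2πε₀r) = (4.466×10^-6)/(2π·8.85×10^-12·0.404) = 1.99×10^5 N/C.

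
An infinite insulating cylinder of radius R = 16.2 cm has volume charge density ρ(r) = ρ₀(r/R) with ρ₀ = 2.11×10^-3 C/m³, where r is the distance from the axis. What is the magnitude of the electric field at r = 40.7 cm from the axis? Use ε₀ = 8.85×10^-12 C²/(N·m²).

By cylindrical symmetry E is radial; use a coaxial Gaussian cylinder of radius 40.7 cm and length L (r > R, full charge per length enclosed).
λ_enc = 2π ∫₀^R ρ₀(r'/R)^1 r' dr' = 2πρ₀R²/3 = 1.16e-4 C/m.
Applying ∮E·dA = Q_enc/ε₀ with the end caps contributing no flux:
E = |λ_enc|/(2πε₀r) = (1.16×10^-4)/(2π·8.85×10^-12·0.407) = 5.12e6 N/C.

5.12e6 N/C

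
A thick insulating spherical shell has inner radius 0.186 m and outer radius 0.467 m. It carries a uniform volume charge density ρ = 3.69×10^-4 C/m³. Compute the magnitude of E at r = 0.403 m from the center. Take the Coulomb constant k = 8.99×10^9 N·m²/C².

Use a concentric Gaussian sphere at r = 0.403 m (within the shell material, 0.186 m < r < 0.467 m).
Only the shell between 0.186 m and r is enclosed: Q_enc = ρ·(4π/3)(r³ − a³) = (3.69e-4)·(4π/3)·((0.403)³ − (0.186)³) = 9.122×10^-5 C.
By Gauss's law, ∮E·dA = E·4πr² = Q_enc/ε₀.
E = k|Q_enc|/r² = (8.99×10^9)(9.122e-5)/(0.403)² = 5.05e6 N/C.

E ≈ 5.05×10^6 N/C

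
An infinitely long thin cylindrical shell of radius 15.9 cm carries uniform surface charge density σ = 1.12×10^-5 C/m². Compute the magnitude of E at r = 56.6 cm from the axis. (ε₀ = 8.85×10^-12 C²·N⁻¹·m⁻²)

|E| ≈ 3.56×10^5 V/m

Coaxial Gaussian cylinder, radius r = 56.6 cm, length L (r > 15.9 cm).
The whole shell is enclosed: λ_enc = σ·2πR = (1.12×10^-5)·2π·(0.159) = 1.119×10^-5 C/m.
Applying ∮E·dA = Q_enc/ε₀ with the end caps contributing no flux:
E = |λ_enc|/(2πε₀r) = (1.119×10^-5)/(2π·8.85×10^-12·0.566) = 3.56e5 N/C.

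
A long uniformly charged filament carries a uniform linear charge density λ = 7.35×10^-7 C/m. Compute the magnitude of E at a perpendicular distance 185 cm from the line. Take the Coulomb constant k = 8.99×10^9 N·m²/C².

Choose a coaxial cylinder of radius r = 185 cm (arbitrary length L) as the Gaussian surface.
Q_enc = λL, so λ_enc = 7.35×10^-7 C/m.
By Gauss's law (flux through the curved wall only), E·2πrL = λ_enc L/ε₀.
E = 2k|λ_enc|/r = 2(8.99×10^9)(7.35×10^-7)/(1.85) = 7.14e3 N/C.

E ≈ 7.14e3 N/C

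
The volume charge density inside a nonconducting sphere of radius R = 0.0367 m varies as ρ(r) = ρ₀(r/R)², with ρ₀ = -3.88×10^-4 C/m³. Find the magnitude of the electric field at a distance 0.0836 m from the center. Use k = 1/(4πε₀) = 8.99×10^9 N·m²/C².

Take a concentric spherical Gaussian surface of radius r = 0.0836 m (r > R, all charge enclosed).
Q_enc = 4π ∫₀^R ρ₀(r'/R)^2 r'² dr' = 4πρ₀R³/5 = -4.82e-8 C.
Since E is radial and uniform over the Gaussian sphere, Φ = E·4πr² = Q_enc/ε₀.
E = k|Q_enc|/r² = (8.99×10^9)(4.82×10^-8)/(0.0836)² = 6.20×10^4 N/C.

|E| ≈ 6.20×10^4 N/C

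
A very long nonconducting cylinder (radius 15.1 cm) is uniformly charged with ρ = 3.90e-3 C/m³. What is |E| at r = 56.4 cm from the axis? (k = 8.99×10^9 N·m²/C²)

Coaxial Gaussian cylinder, radius r = 56.4 cm, length L (r > 15.1 cm, full cross-section enclosed).
λ_enc = ρ·πR² = (3.90×10^-3)π(0.151)² = 2.794e-4 C/m.
Applying ∮E·dA = Q_enc/ε₀ with the end caps contributing no flux:
E = 2k|λ_enc|/r = 2(8.99×10^9)(2.794×10^-4)/(0.564) = 8.91×10^6 N/C.

8.91×10^6 N/C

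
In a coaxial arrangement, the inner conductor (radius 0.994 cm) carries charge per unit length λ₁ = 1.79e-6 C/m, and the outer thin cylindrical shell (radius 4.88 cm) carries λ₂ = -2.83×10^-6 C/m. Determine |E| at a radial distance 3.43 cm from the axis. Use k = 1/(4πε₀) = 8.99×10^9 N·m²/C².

Choose a coaxial cylinder of radius r = 3.43 cm (arbitrary length L) as the Gaussian surface (between the conductors, 0.994 cm < r < 4.88 cm).
Only the inner wire is enclosed; the outer shell contributes nothing inside itself. λ_enc = λ₁ = 1.79×10^-6 C/m.
Applying ∮E·dA = Q_enc/ε₀ with the end caps contributing no flux:
E = 2k|λ_enc|/r = 2(8.99×10^9)(1.79×10^-6)/(0.0343) = 9.38×10^5 N/C.

9.38×10^5 V/m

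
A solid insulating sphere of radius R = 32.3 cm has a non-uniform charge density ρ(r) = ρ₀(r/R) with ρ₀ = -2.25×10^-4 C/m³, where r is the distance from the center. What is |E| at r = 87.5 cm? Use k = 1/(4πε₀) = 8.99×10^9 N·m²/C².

E = 2.80e5 N/C

Use a concentric Gaussian sphere at r = 87.5 cm (r > R, all charge enclosed).
Q_enc = 4π ∫₀^R ρ₀(r'/R)^1 r'² dr' = 4πρ₀R³/4 = -2.382e-5 C.
By Gauss's law, ∮E·dA = E·4πr² = Q_enc/ε₀.
E = k|Q_enc|/r² = (8.99×10^9)(2.382×10^-5)/(0.875)² = 2.80e5 N/C.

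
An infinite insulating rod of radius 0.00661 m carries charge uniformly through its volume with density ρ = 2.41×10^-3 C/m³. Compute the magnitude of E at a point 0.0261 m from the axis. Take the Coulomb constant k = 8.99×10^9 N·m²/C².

By cylindrical symmetry E is radial; use a coaxial Gaussian cylinder of radius 0.0261 m and length L (r > 0.00661 m, full cross-section enclosed).
λ_enc = ρ·πR² = (2.41×10^-3)π(0.00661)² = 3.308×10^-7 C/m.
Since E is radial and uniform over the curved surface, Φ = E·2πrL = Q_enc/ε₀ = λ_enc L/ε₀.
E = 2k|λ_enc|/r = 2(8.99×10^9)(3.308×10^-7)/(0.0261) = 2.28×10^5 N/C.

E = 2.28×10^5 N/C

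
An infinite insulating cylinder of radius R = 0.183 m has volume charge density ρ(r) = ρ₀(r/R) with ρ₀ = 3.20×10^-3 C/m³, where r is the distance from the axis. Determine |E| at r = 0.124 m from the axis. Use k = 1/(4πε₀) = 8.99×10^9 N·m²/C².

Choose a coaxial cylinder of radius r = 0.124 m (arbitrary length L) as the Gaussian surface (r < R).
Integrating ρ over the cross-section to radius r: λ_enc = (2πρ₀/R) ∫₀^r r'^2 dr' = 2πρ₀ r^3/(3·R) = 6.983e-5 C/m.
Since E is radial and uniform over the curved surface, Φ = E·2πrL = Q_enc/ε₀ = λ_enc L/ε₀.
E = 2k|λ_enc|/r = 2(8.99×10^9)(6.983×10^-5)/(0.124) = 1.01e7 N/C.

E = 1.01×10^7 N/C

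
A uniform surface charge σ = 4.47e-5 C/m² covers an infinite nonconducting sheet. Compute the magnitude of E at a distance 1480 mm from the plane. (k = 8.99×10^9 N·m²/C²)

Choose a cylindrical pillbox piercing the sheet, end faces (area A) parallel to it.
Only the two end caps contribute flux: Φ = 2EA. With Q_enc = σA, Gauss's law gives E = |σ|/(2ε₀).
E = 2πk|σ| = 2π(8.99×10^9)(4.47e-5) = 2.52×10^6 N/C.

|E| = 2.52×10^6 V/m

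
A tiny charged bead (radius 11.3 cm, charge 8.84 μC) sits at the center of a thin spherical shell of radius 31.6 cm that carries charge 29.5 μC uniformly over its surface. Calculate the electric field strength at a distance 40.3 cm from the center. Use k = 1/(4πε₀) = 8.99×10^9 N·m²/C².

Take a concentric spherical Gaussian surface of radius r = 40.3 cm (r > 31.6 cm, enclosing both).
Q_enc = (8.84 μC) + (29.5 μC) = 3.834×10^-5 C.
Gauss's law: E·4πr² = Q_enc/ε₀.
E = k|Q_enc|/r² = (8.99×10^9)(3.834e-5)/(0.403)² = 2.12×10^6 N/C.

|E| ≈ 2.12×10^6 N/C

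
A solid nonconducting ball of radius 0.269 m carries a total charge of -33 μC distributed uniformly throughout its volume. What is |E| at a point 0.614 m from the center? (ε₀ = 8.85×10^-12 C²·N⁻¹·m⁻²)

Symmetry ⇒ E = E(r) r̂. Gaussian sphere of radius r = 0.614 m (r > R, so the entire charge is enclosed).
Q_enc = -33 μC = -3.30e-5 C.
Gauss's law: E·4πr² = Q_enc/ε₀.
E = |Q_enc|/(4πε₀r²) = (3.30×10^-5)/(4π·8.85×10^-12·(0.614)²) = 7.87×10^5 N/C.

E ≈ 7.87×10^5 V/m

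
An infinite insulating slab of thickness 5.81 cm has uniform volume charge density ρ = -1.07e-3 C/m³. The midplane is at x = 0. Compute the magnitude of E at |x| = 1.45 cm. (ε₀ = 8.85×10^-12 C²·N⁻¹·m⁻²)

1.75e6 V/m

By symmetry E is perpendicular to the slab. A Gaussian pillbox from −1.45 cm to +1.45 cm (face area A) lies entirely within the slab.
Q_enc = ρ·(2x)·A and flux = 2EA, so 2EA = 2ρxA/ε₀ ⇒ E = |ρ|x/ε₀.
E = (1.07×10^-3)(0.0145)/(8.85×10^-12) = 1.75×10^6 N/C.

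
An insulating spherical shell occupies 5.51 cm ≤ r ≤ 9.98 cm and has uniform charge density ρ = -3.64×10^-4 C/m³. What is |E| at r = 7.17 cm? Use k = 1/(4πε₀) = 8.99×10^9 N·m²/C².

E ≈ 5.37×10^5 N/C

Take a concentric spherical Gaussian surface of radius r = 7.17 cm (within the shell material, 5.51 cm < r < 9.98 cm).
Only the shell between 5.51 cm and r is enclosed: Q_enc = ρ·(4π/3)(r³ − a³) = (-3.64×10^-4)·(4π/3)·((0.0717)³ − (0.0551)³) = -3.07×10^-7 C.
Applying ∮E·dA = Q_enc/ε₀ with Φ = E(4πr²):
E = k|Q_enc|/r² = (8.99×10^9)(3.07×10^-7)/(0.0717)² = 5.37×10^5 N/C.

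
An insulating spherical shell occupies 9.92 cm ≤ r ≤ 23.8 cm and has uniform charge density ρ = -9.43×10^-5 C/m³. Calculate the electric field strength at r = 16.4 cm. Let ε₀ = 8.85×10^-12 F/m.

Use a concentric Gaussian sphere at r = 16.4 cm (within the shell material, 9.92 cm < r < 23.8 cm).
Only the shell between 9.92 cm and r is enclosed: Q_enc = ρ·(4π/3)(r³ − a³) = (-9.43×10^-5)·(4π/3)·((0.164)³ − (0.0992)³) = -1.357e-6 C.
By Gauss's law, ∮E·dA = E·4πr² = Q_enc/ε₀.
E = |Q_enc|/(4πε₀r²) = (1.357e-6)/(4π·8.85×10^-12·(0.164)²) = 4.54×10^5 N/C.

4.54×10^5 N/C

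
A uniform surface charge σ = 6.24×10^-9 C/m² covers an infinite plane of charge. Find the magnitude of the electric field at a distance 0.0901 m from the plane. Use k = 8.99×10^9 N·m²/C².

|E| ≈ 352 V/m

The symmetry is planar: E is normal to the sheet and the same magnitude on both sides. Take a pillbox straddling the sheet with end-cap area A.
Flux Φ = 2EA and Q_enc = σA, so 2EA = σA/ε₀ ⇒ E = |σ|/(2ε₀), independent of distance.
E = 2πk|σ| = 2π(8.99×10^9)(6.24×10^-9) = 352 N/C.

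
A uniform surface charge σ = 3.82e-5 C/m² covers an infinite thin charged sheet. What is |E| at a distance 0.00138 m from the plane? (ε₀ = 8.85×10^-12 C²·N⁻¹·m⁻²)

|E| = 2.16×10^6 V/m

By planar symmetry E is perpendicular to the sheet and uniform; use a Gaussian pillbox with flat faces of area A on each side of the sheet.
Only the two end caps contribute flux: Φ = 2EA. With Q_enc = σA, Gauss's law gives E = |σ|/(2ε₀).
E = |σ|/(2ε₀) = (3.82×10^-5)/(2·8.85×10^-12) = 2.16×10^6 N/C.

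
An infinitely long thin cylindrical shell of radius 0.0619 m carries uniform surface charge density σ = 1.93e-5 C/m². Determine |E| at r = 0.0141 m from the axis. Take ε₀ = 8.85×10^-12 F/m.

E = 0

By cylindrical symmetry E is radial; use a coaxial Gaussian cylinder of radius 0.0141 m and length L (r < 0.0619 m, inside the shell).
All the surface charge lies outside this cylinder: Q_enc = 0, hence E = 0.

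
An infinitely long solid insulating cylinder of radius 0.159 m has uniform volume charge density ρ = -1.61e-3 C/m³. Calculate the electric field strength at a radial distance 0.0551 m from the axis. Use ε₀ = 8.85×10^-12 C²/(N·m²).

5.01×10^6 N/C

Coaxial Gaussian cylinder, radius r = 0.0551 m, length L (r < R).
Enclosed charge per unit length: λ_enc = ρ·πr² = (-1.61×10^-3)π(0.0551)² = -1.536×10^-5 C/m.
Since E is radial and uniform over the curved surface, Φ = E·2πrL = Q_enc/ε₀ = λ_enc L/ε₀.
E = |λ_enc|/(2πε₀r) = (1.536×10^-5)/(2π·8.85×10^-12·0.0551) = 5.01×10^6 N/C.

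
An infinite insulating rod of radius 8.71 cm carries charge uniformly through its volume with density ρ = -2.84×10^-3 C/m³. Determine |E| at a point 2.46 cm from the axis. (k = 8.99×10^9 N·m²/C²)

By cylindrical symmetry E is radial; use a coaxial Gaussian cylinder of radius 2.46 cm and length L (r < R).
Enclosed charge per unit length: λ_enc = ρ·πr² = (-2.84×10^-3)π(0.0246)² = -5.399×10^-6 C/m.
Since E is radial and uniform over the curved surface, Φ = E·2πrL = Q_enc/ε₀ = λ_enc L/ε₀.
E = 2k|λ_enc|/r = 2(8.99×10^9)(5.399×10^-6)/(0.0246) = 3.95×10^6 N/C.

E ≈ 3.95e6 V/m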